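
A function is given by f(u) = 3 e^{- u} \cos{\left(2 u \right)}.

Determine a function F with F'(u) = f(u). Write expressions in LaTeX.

A candidate is checked by its d/du: the result must match f(u).
Check: d/du[\frac{6 e^{- u} \sin{\left(2 u \right)}}{5} - \frac{3 e^{- u} \cos{\left(2 u \right)}}{5}] = 3 e^{- u} \cos{\left(2 u \right)} = f(u).

An antiderivative is F(u) = \frac{6 e^{- u} \sin{\left(2 u \right)}}{5} - \frac{3 e^{- u} \cos{\left(2 u \right)}}{5}.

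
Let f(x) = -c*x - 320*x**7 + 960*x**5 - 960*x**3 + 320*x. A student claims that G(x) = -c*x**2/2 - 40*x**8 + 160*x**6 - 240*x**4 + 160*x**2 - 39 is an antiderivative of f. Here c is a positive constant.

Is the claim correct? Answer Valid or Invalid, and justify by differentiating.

Valid - the claim checks out under differentiation.

d/dx[G] = -c*x - 320*x**7 + 960*x**5 - 960*x**3 + 320*x
This equals f(x) exactly, so the claim holds.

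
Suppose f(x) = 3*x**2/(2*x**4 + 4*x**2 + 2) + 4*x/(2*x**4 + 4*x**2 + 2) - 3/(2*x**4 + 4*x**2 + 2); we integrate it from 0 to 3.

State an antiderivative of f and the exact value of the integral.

Recognize the product-rule pattern: f = u'v + uv' with u = 1/(x**2/2 + 1/2), v = -3*x/4 - 1/2, so integration by parts undoes it.
F(x) = (-3*x/4 - 1/2)/(x**2/2 + 1/2) is an antiderivative of f.
Check: d/dx[(-3*x/4 - 1/2)/(x**2/2 + 1/2)] = (3*x**2 + 4*x - 3)/(2*x**4 + 4*x**2 + 2), which equals f(x).
F(3) = -11/20; F(0) = -1.
Integral = F(3) - F(0) = 9/20.

Antiderivative: F(x) = (-3*x/4 - 1/2)/(x**2/2 + 1/2); value = 9/20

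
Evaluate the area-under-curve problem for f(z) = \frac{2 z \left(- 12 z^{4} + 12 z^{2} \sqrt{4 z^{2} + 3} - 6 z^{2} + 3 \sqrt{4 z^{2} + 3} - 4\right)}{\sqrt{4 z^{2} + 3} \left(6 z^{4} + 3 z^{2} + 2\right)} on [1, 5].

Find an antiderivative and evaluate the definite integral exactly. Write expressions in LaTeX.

Check any antiderivative F(z) by computing F'(z) and comparing it with f(z).
F(z) = - \sqrt{4 z^{2} + 3} + \log{\left(z^{4} + \frac{z^{2}}{2} + \frac{1}{3} \right)} is an antiderivative of f.
Check: d/dz[- \sqrt{4 z^{2} + 3} + \log{\left(z^{4} + \frac{z^{2}}{2} + \frac{1}{3} \right)}] = \frac{- 24 z^{5} + 24 z^{3} \sqrt{4 z^{2} + 3} - 12 z^{3} + 6 z \sqrt{4 z^{2} + 3} - 8 z}{6 z^{4} \sqrt{4 z^{2} + 3} + 3 z^{2} \sqrt{4 z^{2} + 3} + 2 \sqrt{4 z^{2} + 3}}, which equals f(z).
F(5) = - \sqrt{103} + \log{\left(\frac{3827}{6} \right)}; F(1) = - \sqrt{7} + \log{\left(\frac{11}{6} \right)}.
Integral = F(5) - F(1) = - \sqrt{103} - \log{\left(\frac{11}{6} \right)} + \sqrt{7} + \log{\left(\frac{3827}{6} \right)}.

Antiderivative: F(z) = - \sqrt{4 z^{2} + 3} + \log{\left(z^{4} + \frac{z^{2}}{2} + \frac{1}{3} \right)}; value = - \sqrt{103} - \log{\left(\frac{11}{6} \right)} + \sqrt{7} + \log{\left(\frac{3827}{6} \right)}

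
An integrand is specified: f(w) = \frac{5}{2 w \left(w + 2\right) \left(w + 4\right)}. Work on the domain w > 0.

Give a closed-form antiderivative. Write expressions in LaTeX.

An antiderivative is F(w) = \frac{5 \left(- 2 \log{\left(w + 2 \right)} + \log{\left(w^{2} + 4 w \right)}\right)}{16}.

Factor the denominator (2 w \left(w + 2\right) \left(w + 4\right)) and decompose: f = \frac{5}{16 \left(w + 4\right)} - \frac{5}{8 \left(w + 2\right)} + \frac{5}{16 w}; each piece integrates to a log, atan, or power term.
Check: d/dw[\frac{5 \left(- 2 \log{\left(w + 2 \right)} + \log{\left(w^{2} + 4 w \right)}\right)}{16}] = \frac{5}{2 w^{3} + 12 w^{2} + 16 w}, which equals f(w).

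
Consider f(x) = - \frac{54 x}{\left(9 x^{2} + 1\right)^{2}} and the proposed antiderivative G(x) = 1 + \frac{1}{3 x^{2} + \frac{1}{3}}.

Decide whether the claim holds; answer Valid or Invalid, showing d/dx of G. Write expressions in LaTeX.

d/dx[G] = - \frac{54 x}{81 x^{4} + 18 x^{2} + 1}
This equals f(x) exactly, so the claim holds.

Valid - the claim checks out under differentiation.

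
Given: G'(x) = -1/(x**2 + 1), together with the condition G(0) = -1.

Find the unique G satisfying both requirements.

G(x) = -atan(x) - 1

Any candidate G(x) must reproduce the stated G'(x) exactly.
A general antiderivative is -atan(x) + C.
The condition gives C = -1 - (0) = -1.
So G(x) = -atan(x) - 1.
Check: d/dx[-atan(x) - 1] = -1/(x**2 + 1) = G'(x).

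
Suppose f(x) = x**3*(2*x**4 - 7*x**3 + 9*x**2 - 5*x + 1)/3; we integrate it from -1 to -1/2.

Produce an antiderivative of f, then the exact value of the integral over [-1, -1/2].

The substitution u = x**2/2 - x/2 works: f is exactly (dF/du)*(du/dx) for that inner function.
F(x) = x**8/12 - x**7/3 + x**6/2 - x**5/3 + x**4/12 is an antiderivative of f.
Check: d/dx[x**8/12 - x**7/3 + x**6/2 - x**5/3 + x**4/12] = 2*x**7/3 - 7*x**6/3 + 3*x**5 - 5*x**4/3 + x**3/3, which equals f(x).
F(-1/2) = 27/1024; F(-1) = 4/3.
Integral = F(-1/2) - F(-1) = -4015/3072.

Antiderivative: F(x) = x**8/12 - x**7/3 + x**6/2 - x**5/3 + x**4/12; value = -4015/3072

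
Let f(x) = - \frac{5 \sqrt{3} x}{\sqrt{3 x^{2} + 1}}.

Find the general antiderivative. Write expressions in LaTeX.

F(x) = - \frac{5 \sqrt{3} \sqrt{3 x^{2} + 1}}{3} + C

The substitution u = x^{2} + \frac{1}{3} works: f is exactly (dF/du)*(du/dx) for that inner function.
Check: d/dx[- \frac{5 \sqrt{3} \sqrt{3 x^{2} + 1}}{3}] = - \frac{5 \sqrt{3} x}{\sqrt{3 x^{2} + 1}} = f(x).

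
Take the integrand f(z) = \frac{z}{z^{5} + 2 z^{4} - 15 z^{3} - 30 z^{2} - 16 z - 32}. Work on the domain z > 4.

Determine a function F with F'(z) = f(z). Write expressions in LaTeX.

The denominator factors as \left(z - 4\right) \left(z + 2\right) \left(z + 4\right) \left(z^{2} + 1\right); partial fractions split f into directly integrable pieces: - \frac{2 z + 1}{85 \left(z^{2} + 1\right)} - \frac{1}{68 \left(z + 4\right)} + \frac{1}{30 \left(z + 2\right)} + \frac{1}{204 \left(z - 4\right)}.
Check: d/dz[- \frac{- 5 \log{\left(z - 4 \right)} - 34 \log{\left(z + 2 \right)} + 15 \log{\left(z + 4 \right)} + 12 \log{\left(z^{2} + 1 \right)} + 12 \operatorname{atan}{\left(z \right)}}{1020}] = \frac{z}{z^{5} + 2 z^{4} - 15 z^{3} - 30 z^{2} - 16 z - 32} = f(z).

An antiderivative is F(z) = - \frac{- 5 \log{\left(z - 4 \right)} - 34 \log{\left(z + 2 \right)} + 15 \log{\left(z + 4 \right)} + 12 \log{\left(z^{2} + 1 \right)} + 12 \operatorname{atan}{\left(z \right)}}{1020}.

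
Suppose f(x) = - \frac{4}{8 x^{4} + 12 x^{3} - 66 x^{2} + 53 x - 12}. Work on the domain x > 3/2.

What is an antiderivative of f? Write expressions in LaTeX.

The denominator factors as \left(x + 4\right) \left(2 x - 3\right) \left(2 x - 1\right)^{2}; partial fractions split f into directly integrable pieces: \frac{14}{81 \left(2 x - 1\right)} + \frac{4}{9 \left(2 x - 1\right)^{2}} - \frac{2}{11 \left(2 x - 3\right)} + \frac{4}{891 \left(x + 4\right)}.
Check: d/dx[- \frac{\log{\left(x - \frac{3}{2} \right)}}{11} + \frac{7 \log{\left(x - \frac{1}{2} \right)}}{81} + \frac{4 \log{\left(x + 4 \right)}}{891} - \frac{4}{36 x - 18}] = - \frac{4}{8 x^{4} + 12 x^{3} - 66 x^{2} + 53 x - 12} = f(x).

An antiderivative is F(x) = - \frac{\log{\left(x - \frac{3}{2} \right)}}{11} + \frac{7 \log{\left(x - \frac{1}{2} \right)}}{81} + \frac{4 \log{\left(x + 4 \right)}}{891} - \frac{4}{36 x - 18}.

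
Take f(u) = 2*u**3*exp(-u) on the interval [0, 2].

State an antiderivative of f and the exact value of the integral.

Recognize the product-rule pattern: f = v'r + vr' with v = -2*u**3 - 6*u**2 - 12*u - 12, r = exp(-u), so integration by parts undoes it.
F(u) = (-2*u**3 - 6*u**2 - 12*u - 12)*exp(-u) is an antiderivative of f.
Check: d/du[(-2*u**3 - 6*u**2 - 12*u - 12)*exp(-u)] = 2*u**3*exp(-u) = f(u).
F(2) = -76*exp(-2); F(0) = -12.
Integral = F(2) - F(0) = 12 - 76*exp(-2).

Antiderivative: F(u) = (-2*u**3 - 6*u**2 - 12*u - 12)*exp(-u); value = 12 - 76*exp(-2)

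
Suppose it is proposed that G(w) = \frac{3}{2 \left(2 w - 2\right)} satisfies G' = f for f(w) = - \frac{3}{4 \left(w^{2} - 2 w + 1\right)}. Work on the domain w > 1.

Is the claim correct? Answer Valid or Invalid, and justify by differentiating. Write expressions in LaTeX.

Valid - differentiating G returns exactly f.

d/dw[G] = - \frac{3}{4 w^{2} - 8 w + 4}
This equals f(w) exactly, so the claim holds.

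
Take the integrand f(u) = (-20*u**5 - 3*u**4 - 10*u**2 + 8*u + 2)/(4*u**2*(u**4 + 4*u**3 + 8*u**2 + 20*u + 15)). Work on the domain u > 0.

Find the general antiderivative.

F(u) = 4*log(u)/45 + log(u + 1)/48 - 4505*log(u + 3)/1008 - 269*log(u**2 + 5)/840 + 4897*sqrt(5)*atan(sqrt(5)*u/5)/4200 - 1/(30*u) + C

Factor the denominator (4*u**2*(u + 1)*(u + 3)*(u**2 + 5)) and decompose: f = -(538*u - 4897)/(840*(u**2 + 5)) - 4505/(1008*(u + 3)) + 1/(48*(u + 1)) + 4/(45*u) + 1/(30*u**2); each piece integrates to a log, atan, or power term.
Check: d/du[4*log(u)/45 + log(u + 1)/48 - 4505*log(u + 3)/1008 - 269*log(u**2 + 5)/840 + 4897*sqrt(5)*atan(sqrt(5)*u/5)/4200 - 1/(30*u)] = (-20*u**5 - 3*u**4 - 10*u**2 + 8*u + 2)/(4*u**6 + 16*u**5 + 32*u**4 + 80*u**3 + 60*u**2), which equals f(u).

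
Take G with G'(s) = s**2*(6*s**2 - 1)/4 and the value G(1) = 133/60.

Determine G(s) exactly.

Check a candidate G(s) by differentiating: d/ds[G] must match the given G'(s).
A general antiderivative is 3*s**5/10 - s**3/12 + C.
The condition gives C = 133/60 - (13/60) = 2.
So G(s) = (18*s**5 - 5*s**3 + 120)/60.
Check: d/ds[(18*s**5 - 5*s**3 + 120)/60] = 3*s**4/2 - s**2/4, which equals G'(s).

G(s) = (18*s**5 - 5*s**3 + 120)/60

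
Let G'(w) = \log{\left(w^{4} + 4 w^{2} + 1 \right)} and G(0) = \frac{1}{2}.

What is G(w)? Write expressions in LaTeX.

Since d/dw undoes antidifferentiation here, G(w) must give back the stated G'(w).
A general antiderivative is w \log{\left(w^{4} + 4 w^{2} + 1 \right)} - 4 w + 2 \sqrt{2 - \sqrt{3}} \operatorname{atan}{\left(\frac{w}{\sqrt{2 - \sqrt{3}}} \right)} + 2 \sqrt{\sqrt{3} + 2} \operatorname{atan}{\left(\frac{w}{\sqrt{\sqrt{3} + 2}} \right)} + C.
The condition gives C = \frac{1}{2} - (0) = \frac{1}{2}.
So G(w) = \frac{2 w \log{\left(w^{4} + 4 w^{2} + 1 \right)} - 8 w + 4 \sqrt{2 - \sqrt{3}} \operatorname{atan}{\left(\frac{w}{\sqrt{2 - \sqrt{3}}} \right)} + 4 \sqrt{\sqrt{3} + 2} \operatorname{atan}{\left(\frac{w}{\sqrt{\sqrt{3} + 2}} \right)} + 1}{2}.
Check: d/dw[\frac{2 w \log{\left(w^{4} + 4 w^{2} + 1 \right)} - 8 w + 4 \sqrt{2 - \sqrt{3}} \operatorname{atan}{\left(\frac{w}{\sqrt{2 - \sqrt{3}}} \right)} + 4 \sqrt{\sqrt{3} + 2} \operatorname{atan}{\left(\frac{w}{\sqrt{\sqrt{3} + 2}} \right)} + 1}{2}] = \log{\left(w^{4} + 4 w^{2} + 1 \right)} = G'(w).

G(w) = \frac{2 w \log{\left(w^{4} + 4 w^{2} + 1 \right)} - 8 w + 4 \sqrt{2 - \sqrt{3}} \operatorname{atan}{\left(\frac{w}{\sqrt{2 - \sqrt{3}}} \right)} + 4 \sqrt{\sqrt{3} + 2} \operatorname{atan}{\left(\frac{w}{\sqrt{\sqrt{3} + 2}} \right)} + 1}{2}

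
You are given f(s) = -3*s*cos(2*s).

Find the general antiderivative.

Whatever form F(s) takes, F'(s) = f(s) is non-negotiable.
Check: d/ds[-3*(2*s*sin(2*s) + cos(2*s))/4] = -3*s*cos(2*s) = f(s).

F(s) = -3*(2*s*sin(2*s) + cos(2*s))/4 + C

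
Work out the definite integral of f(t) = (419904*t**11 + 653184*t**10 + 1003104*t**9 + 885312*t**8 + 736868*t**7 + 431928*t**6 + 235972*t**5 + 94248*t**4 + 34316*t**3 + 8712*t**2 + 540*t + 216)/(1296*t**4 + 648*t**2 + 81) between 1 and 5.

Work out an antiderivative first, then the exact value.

Antiderivative: F(t) = (-3*t**2 - 4*t/3 - 1)**4/2 + 2/(4*t**2 + 1); value = 318375265216/13635

An antiderivative F(t) passes only if d/dt[F] lands on f(t) exactly.
F(t) = (-3*t**2 - 4*t/3 - 1)**4/2 + 2/(4*t**2 + 1) is an antiderivative of f.
Check: d/dt[(-3*t**2 - 4*t/3 - 1)**4/2 + 2/(4*t**2 + 1)] = (419904*t**11 + 653184*t**10 + 1003104*t**9 + 885312*t**8 + 736868*t**7 + 431928*t**6 + 235972*t**5 + 94248*t**4 + 34316*t**3 + 8712*t**2 + 540*t + 216)/(1296*t**4 + 648*t**2 + 81) = f(t).
F(5) = 191028471970/8181; F(1) = 164002/405.
Integral = F(5) - F(1) = 318375265216/13635.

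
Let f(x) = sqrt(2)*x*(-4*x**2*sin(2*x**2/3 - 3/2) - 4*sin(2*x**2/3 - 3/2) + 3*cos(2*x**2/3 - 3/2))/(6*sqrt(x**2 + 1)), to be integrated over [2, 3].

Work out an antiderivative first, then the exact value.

f has the shape u'v + uv' for u = sqrt(x**2/2 + 1/2) and v = cos(2*x**2/3 - 3/2) — it is the derivative of the product u*v.
F(x) = sqrt(2)*sqrt(x**2 + 1)*cos(2*x**2/3 - 3/2)/2 is an antiderivative of f.
Check: d/dx[sqrt(2)*sqrt(x**2 + 1)*cos(2*x**2/3 - 3/2)/2] = (-4*sqrt(2)*x**3*sin(2*x**2/3 - 3/2) - 4*sqrt(2)*x*sin(2*x**2/3 - 3/2) + 3*sqrt(2)*x*cos(2*x**2/3 - 3/2))/(6*sqrt(x**2 + 1)), which equals f(x).
F(3) = sqrt(5)*cos(9/2); F(2) = sqrt(10)*cos(7/6)/2.
Integral = F(3) - F(2) = -sqrt(10)*cos(7/6)/2 + sqrt(5)*cos(9/2).

Antiderivative: F(x) = sqrt(2)*sqrt(x**2 + 1)*cos(2*x**2/3 - 3/2)/2; value = -sqrt(10)*cos(7/6)/2 + sqrt(5)*cos(9/2)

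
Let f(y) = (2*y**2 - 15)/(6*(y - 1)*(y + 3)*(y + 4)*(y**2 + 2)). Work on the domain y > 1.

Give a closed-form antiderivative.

An antiderivative is F(y) = -13*log(y - 1)/360 - log(y + 3)/88 + 17*log(y + 4)/540 + 19*log(y**2 + 2)/2376 + 19*sqrt(2)*atan(sqrt(2)*y/2)/297.

Factor the denominator (6*(y - 1)*(y + 3)*(y + 4)*(y**2 + 2)) and decompose: f = 19*(y + 8)/(1188*(y**2 + 2)) + 17/(540*(y + 4)) - 1/(88*(y + 3)) - 13/(360*(y - 1)); each piece integrates to a log, atan, or power term.
Check: d/dy[-13*log(y - 1)/360 - log(y + 3)/88 + 17*log(y + 4)/540 + 19*log(y**2 + 2)/2376 + 19*sqrt(2)*atan(sqrt(2)*y/2)/297] = (2*y**2 - 15)/(6*y**5 + 36*y**4 + 42*y**3 + 60*y - 144), which equals f(y).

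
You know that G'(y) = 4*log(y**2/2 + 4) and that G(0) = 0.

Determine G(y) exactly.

G(y) = 4*y*log(y**2/2 + 4) - 8*y + 16*sqrt(2)*atan(sqrt(2)*y/4)

For G(y) to be correct, d/dy[G] must agree with the stated G'(y) identically.
A general antiderivative is 4*y*log(y**2/2 + 4) - 8*y + 16*sqrt(2)*atan(sqrt(2)*y/4) + C.
The condition gives C = 0 - (0) = 0.
So G(y) = 4*y*log(y**2/2 + 4) - 8*y + 16*sqrt(2)*atan(sqrt(2)*y/4).
Check: d/dy[4*y*log(y**2/2 + 4) - 8*y + 16*sqrt(2)*atan(sqrt(2)*y/4)] = 4*log(y**2/2 + 4) = G'(y).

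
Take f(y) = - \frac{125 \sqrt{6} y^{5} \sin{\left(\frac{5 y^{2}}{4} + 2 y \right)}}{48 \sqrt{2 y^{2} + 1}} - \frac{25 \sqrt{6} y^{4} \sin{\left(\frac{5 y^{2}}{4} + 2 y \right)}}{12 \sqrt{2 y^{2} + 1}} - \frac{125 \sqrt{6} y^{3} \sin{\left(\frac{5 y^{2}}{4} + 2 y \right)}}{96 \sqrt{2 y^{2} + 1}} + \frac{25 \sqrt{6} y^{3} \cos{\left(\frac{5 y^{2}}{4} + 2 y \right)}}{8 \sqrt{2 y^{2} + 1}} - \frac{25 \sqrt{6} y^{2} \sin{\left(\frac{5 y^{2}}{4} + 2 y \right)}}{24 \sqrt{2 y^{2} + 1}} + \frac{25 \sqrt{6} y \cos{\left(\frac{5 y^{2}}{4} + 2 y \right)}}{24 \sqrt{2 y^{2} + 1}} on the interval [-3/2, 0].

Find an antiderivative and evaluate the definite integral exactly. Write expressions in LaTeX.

The integrand splits into summands that can be handled one at a time.
F(y) = \frac{25 y^{2} \sqrt{3 y^{2} + \frac{3}{2}} \cos{\left(\frac{5 y^{2}}{4} + 2 y \right)}}{24} is an antiderivative of f.
Check: d/dy[\frac{25 y^{2} \sqrt{3 y^{2} + \frac{3}{2}} \cos{\left(\frac{5 y^{2}}{4} + 2 y \right)}}{24}] = \frac{\sqrt{2} \left(- 250 \sqrt{3} y^{5} \sin{\left(\frac{5 y^{2}}{4} + 2 y \right)} - 200 \sqrt{3} y^{4} \sin{\left(\frac{5 y^{2}}{4} + 2 y \right)} - 125 \sqrt{3} y^{3} \sin{\left(\frac{5 y^{2}}{4} + 2 y \right)} + 300 \sqrt{3} y^{3} \cos{\left(\frac{5 y^{2}}{4} + 2 y \right)} - 100 \sqrt{3} y^{2} \sin{\left(\frac{5 y^{2}}{4} + 2 y \right)} + 100 \sqrt{3} y \cos{\left(\frac{5 y^{2}}{4} + 2 y \right)}\right)}{96 \sqrt{2 y^{2} + 1}}, which equals f(y).
F(0) = 0; F(-3/2) = \frac{75 \sqrt{33} \cos{\left(\frac{3}{16} \right)}}{64}.
Integral = F(0) - F(-3/2) = - \frac{75 \sqrt{33} \cos{\left(\frac{3}{16} \right)}}{64}.

Antiderivative: F(y) = \frac{25 y^{2} \sqrt{3 y^{2} + \frac{3}{2}} \cos{\left(\frac{5 y^{2}}{4} + 2 y \right)}}{24}; value = - \frac{75 \sqrt{33} \cos{\left(\frac{3}{16} \right)}}{64}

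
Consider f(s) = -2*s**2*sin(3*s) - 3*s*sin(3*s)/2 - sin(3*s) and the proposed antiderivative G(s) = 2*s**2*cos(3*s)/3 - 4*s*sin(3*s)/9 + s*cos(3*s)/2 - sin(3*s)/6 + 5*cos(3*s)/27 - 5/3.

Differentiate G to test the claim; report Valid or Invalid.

Valid - differentiating G returns exactly f.

d/ds[G] = -2*s**2*sin(3*s) - 3*s*sin(3*s)/2 - sin(3*s)
This equals f(s) exactly, so the claim holds.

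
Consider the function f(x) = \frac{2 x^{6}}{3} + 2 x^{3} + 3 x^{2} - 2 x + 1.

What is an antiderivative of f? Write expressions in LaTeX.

The integrand splits into summands that can be handled one at a time.
Check: d/dx[\frac{x \left(4 x^{6} + 21 x^{3} + 42 x^{2} - 42 x + 42\right)}{42}] = \frac{2 x^{6}}{3} + 2 x^{3} + 3 x^{2} - 2 x + 1 = f(x).

An antiderivative is F(x) = \frac{x \left(4 x^{6} + 21 x^{3} + 42 x^{2} - 42 x + 42\right)}{42}.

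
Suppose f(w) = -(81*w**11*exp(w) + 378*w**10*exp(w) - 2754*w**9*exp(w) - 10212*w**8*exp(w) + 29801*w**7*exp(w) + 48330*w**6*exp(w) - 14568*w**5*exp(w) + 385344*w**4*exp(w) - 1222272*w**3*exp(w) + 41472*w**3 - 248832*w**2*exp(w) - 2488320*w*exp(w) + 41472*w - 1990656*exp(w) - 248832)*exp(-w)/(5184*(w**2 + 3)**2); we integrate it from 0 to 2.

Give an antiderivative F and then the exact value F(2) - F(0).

Antiderivative: F(w) = -(81*w**10*exp(w) + 432*w**9*exp(w) - 4077*w**8*exp(w) - 18672*w**7*exp(w) + 84064*w**6*exp(w) + 259584*w**5*exp(w) - 814848*w**4*exp(w) - 811008*w**3*exp(w) + 1990656*w**2*exp(w) - 5308416*w*exp(w) - 331776*w + 15925248*exp(w) + 331776)*exp(-w)/(41472*(w**2 + 3)); value = 8*exp(-2)/7 + 18767/162

Whatever form F(w) takes, F'(w) = f(w) is non-negotiable.
F(w) = -(81*w**10*exp(w) + 432*w**9*exp(w) - 4077*w**8*exp(w) - 18672*w**7*exp(w) + 84064*w**6*exp(w) + 259584*w**5*exp(w) - 814848*w**4*exp(w) - 811008*w**3*exp(w) + 1990656*w**2*exp(w) - 5308416*w*exp(w) - 331776*w + 15925248*exp(w) + 331776)*exp(-w)/(41472*(w**2 + 3)) is an antiderivative of f.
Check: d/dw[-(81*w**10*exp(w) + 432*w**9*exp(w) - 4077*w**8*exp(w) - 18672*w**7*exp(w) + 84064*w**6*exp(w) + 259584*w**5*exp(w) - 814848*w**4*exp(w) - 811008*w**3*exp(w) + 1990656*w**2*exp(w) - 5308416*w*exp(w) - 331776*w + 15925248*exp(w) + 331776)*exp(-w)/(41472*(w**2 + 3))] = (-81*w**11*exp(w) - 378*w**10*exp(w) + 2754*w**9*exp(w) + 10212*w**8*exp(w) - 29801*w**7*exp(w) - 48330*w**6*exp(w) + 14568*w**5*exp(w) - 385344*w**4*exp(w) + 1222272*w**3*exp(w) - 41472*w**3 + 248832*w**2*exp(w) + 2488320*w*exp(w) - 41472*w + 1990656*exp(w) + 248832)/(5184*w**4*exp(w) + 31104*w**2*exp(w) + 46656*exp(w)), which equals f(w).
F(2) = -2401/162 + 8*exp(-2)/7; F(0) = -392/3.
Integral = F(2) - F(0) = 8*exp(-2)/7 + 18767/162.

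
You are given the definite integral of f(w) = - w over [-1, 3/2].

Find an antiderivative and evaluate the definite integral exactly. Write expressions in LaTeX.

A first test for any F(w): its w-derivative must equal f(w) identically.
F(w) = - \frac{w^{2}}{2} is an antiderivative of f.
Check: d/dw[- \frac{w^{2}}{2}] = - w = f(w).
F(3/2) = - \frac{9}{8}; F(-1) = - \frac{1}{2}.
Integral = F(3/2) - F(-1) = - \frac{5}{8}.

Antiderivative: F(w) = - \frac{w^{2}}{2}; value = - \frac{5}{8}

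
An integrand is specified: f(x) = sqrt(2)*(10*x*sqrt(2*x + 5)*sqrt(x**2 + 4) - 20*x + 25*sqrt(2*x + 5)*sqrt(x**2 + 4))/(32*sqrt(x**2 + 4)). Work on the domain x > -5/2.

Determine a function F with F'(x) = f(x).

Since d/dx undoes antidifferentiation here, F'(x) = f(x) is required of F(x).
Check: d/dx[x**2*sqrt(x + 5/2)/4 + 5*x*sqrt(x + 5/2)/4 + 25*sqrt(x + 5/2)/16 - 5*sqrt(x**2/2 + 2)/4] = sqrt(2)*(20*x**2*sqrt(x**2 + 4) - 20*x*sqrt(2*x + 5) + 100*x*sqrt(x**2 + 4) + 125*sqrt(x**2 + 4))/(32*sqrt(2*x + 5)*sqrt(x**2 + 4)), which equals f(x).

An antiderivative is F(x) = x**2*sqrt(x + 5/2)/4 + 5*x*sqrt(x + 5/2)/4 + 25*sqrt(x + 5/2)/16 - 5*sqrt(x**2/2 + 2)/4.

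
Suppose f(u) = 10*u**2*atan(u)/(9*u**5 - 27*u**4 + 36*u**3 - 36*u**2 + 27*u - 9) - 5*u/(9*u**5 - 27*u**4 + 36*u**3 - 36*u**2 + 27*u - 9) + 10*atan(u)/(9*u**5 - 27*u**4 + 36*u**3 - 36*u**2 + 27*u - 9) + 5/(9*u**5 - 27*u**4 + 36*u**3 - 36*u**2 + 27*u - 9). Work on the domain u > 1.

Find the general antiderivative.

F(u) = -5*atan(u)/(9*(u - 1)**2) + C

f has the shape v'r + vr' for v = -5/(3*u - 3)**2 and r = atan(u) — it is the derivative of the product v*r.
Check: d/du[-5*atan(u)/(9*(u - 1)**2)] = (10*u**2*atan(u) - 5*u + 10*atan(u) + 5)/(9*u**5 - 27*u**4 + 36*u**3 - 36*u**2 + 27*u - 9), which equals f(u).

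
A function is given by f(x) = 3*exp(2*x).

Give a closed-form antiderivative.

Recover f(x) by differentiating a candidate F(x); any mismatch rules it out.
Check: d/dx[3*exp(2*x)/2] = 3*exp(2*x) = f(x).

An antiderivative is F(x) = 3*exp(2*x)/2.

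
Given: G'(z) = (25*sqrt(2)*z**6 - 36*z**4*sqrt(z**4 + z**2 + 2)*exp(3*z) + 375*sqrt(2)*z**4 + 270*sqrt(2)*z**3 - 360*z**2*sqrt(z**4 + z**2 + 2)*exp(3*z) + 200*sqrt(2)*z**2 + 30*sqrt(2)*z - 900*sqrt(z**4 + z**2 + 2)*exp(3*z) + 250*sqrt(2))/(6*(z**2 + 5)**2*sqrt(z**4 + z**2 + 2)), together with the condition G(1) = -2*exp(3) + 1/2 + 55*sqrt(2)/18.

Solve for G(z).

Whatever form G(z) takes, its d/dz must return the stated G'(z).
A general antiderivative is 5*(5*z/3 + 2)*sqrt(z**4/2 + z**2/2 + 1)/(z**2 + 5) - 2*exp(3*z) + C.
The condition gives C = -2*exp(3) + 1/2 + 55*sqrt(2)/18 - (-2*exp(3) + 55*sqrt(2)/18) = 1/2.
So G(z) = (-12*sqrt(2)*z**2*exp(3*z) + 3*sqrt(2)*z**2 + 50*z*sqrt(z**4 + z**2 + 2) + 60*sqrt(z**4 + z**2 + 2) - 60*sqrt(2)*exp(3*z) + 15*sqrt(2))/(6*sqrt(2)*z**2 + 30*sqrt(2)).
Check: d/dz[(-12*sqrt(2)*z**2*exp(3*z) + 3*sqrt(2)*z**2 + 50*z*sqrt(z**4 + z**2 + 2) + 60*sqrt(z**4 + z**2 + 2) - 60*sqrt(2)*exp(3*z) + 15*sqrt(2))/(6*sqrt(2)*z**2 + 30*sqrt(2))] = (25*sqrt(2)*z**6 - 36*z**4*sqrt(z**4 + z**2 + 2)*exp(3*z) + 375*sqrt(2)*z**4 + 270*sqrt(2)*z**3 - 360*z**2*sqrt(z**4 + z**2 + 2)*exp(3*z) + 200*sqrt(2)*z**2 + 30*sqrt(2)*z - 900*sqrt(z**4 + z**2 + 2)*exp(3*z) + 250*sqrt(2))/(6*z**4*sqrt(z**4 + z**2 + 2) + 60*z**2*sqrt(z**4 + z**2 + 2) + 150*sqrt(z**4 + z**2 + 2)), which equals G'(z).

G(z) = (-12*sqrt(2)*z**2*exp(3*z) + 3*sqrt(2)*z**2 + 50*z*sqrt(z**4 + z**2 + 2) + 60*sqrt(z**4 + z**2 + 2) - 60*sqrt(2)*exp(3*z) + 15*sqrt(2))/(6*sqrt(2)*z**2 + 30*sqrt(2))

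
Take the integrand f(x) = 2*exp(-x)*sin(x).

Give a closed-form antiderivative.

An antiderivative is F(x) = (-sin(x) - cos(x))*exp(-x).

Whatever form F(x) takes, F'(x) = f(x) is non-negotiable.
Check: d/dx[(-sin(x) - cos(x))*exp(-x)] = 2*exp(-x)*sin(x) = f(x).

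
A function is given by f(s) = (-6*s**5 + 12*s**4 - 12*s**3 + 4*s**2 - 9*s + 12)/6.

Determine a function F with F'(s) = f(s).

Any candidate F(s) must reproduce f(s) exactly when differentiated.
Check: d/ds[-s**6/6 + 2*s**5/5 - s**4/2 + 2*s**3/9 - 3*s**2/4 + 2*s] = -s**5 + 2*s**4 - 2*s**3 + 2*s**2/3 - 3*s/2 + 2, which equals f(s).

An antiderivative is F(s) = -s**6/6 + 2*s**5/5 - s**4/2 + 2*s**3/9 - 3*s**2/4 + 2*s.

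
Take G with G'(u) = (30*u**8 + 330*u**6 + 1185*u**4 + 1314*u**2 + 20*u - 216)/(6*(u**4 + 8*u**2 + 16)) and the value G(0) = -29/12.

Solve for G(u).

G(u) = (6*u**5*(u**2 + 4) + 30*u**3*(u**2 + 4) - 12*u**2 - 15*u*(u**2 + 4) + 6*u - 58)/(6*(u**2 + 4))

Since d/du undoes antidifferentiation here, G(u) must give back the stated G'(u).
A general antiderivative is u**5 + 5*u**3 - 5*u/2 + (u - 5/3)/(u**2 + 4) - 4 + C.
The condition gives C = -29/12 - (-53/12) = 2.
So G(u) = (6*u**5*(u**2 + 4) + 30*u**3*(u**2 + 4) - 12*u**2 - 15*u*(u**2 + 4) + 6*u - 58)/(6*(u**2 + 4)).
Check: d/du[(6*u**5*(u**2 + 4) + 30*u**3*(u**2 + 4) - 12*u**2 - 15*u*(u**2 + 4) + 6*u - 58)/(6*(u**2 + 4))] = (30*u**8 + 330*u**6 + 1185*u**4 + 1314*u**2 + 20*u - 216)/(6*u**4 + 48*u**2 + 96), which equals G'(u).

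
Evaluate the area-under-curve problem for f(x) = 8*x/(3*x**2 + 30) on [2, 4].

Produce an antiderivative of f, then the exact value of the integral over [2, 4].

Antiderivative: F(x) = 4*log(x**2/2 + 5)/3; value = -4*log(7)/3 + 4*log(13)/3

The substitution u = x**2/2 + 5 works: f is exactly (dF/du)*(du/dx) for that inner function.
F(x) = 4*log(x**2/2 + 5)/3 is an antiderivative of f.
Check: d/dx[4*log(x**2/2 + 5)/3] = 8*x/(3*x**2 + 30) = f(x).
F(4) = 4*log(13)/3; F(2) = 4*log(7)/3.
Integral = F(4) - F(2) = -4*log(7)/3 + 4*log(13)/3.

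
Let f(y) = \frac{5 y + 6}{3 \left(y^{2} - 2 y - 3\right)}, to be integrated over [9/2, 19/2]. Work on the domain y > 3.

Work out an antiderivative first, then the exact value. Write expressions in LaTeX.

Antiderivative: F(y) = \frac{21 \log{\left(y - 3 \right)} - \log{\left(y + 1 \right)}}{12}; value = - \frac{7 \log{\left(\frac{3}{2} \right)}}{4} - \frac{\log{\left(\frac{21}{2} \right)}}{12} + \frac{\log{\left(\frac{11}{2} \right)}}{12} + \frac{7 \log{\left(\frac{13}{2} \right)}}{4}

The denominator factors as 3 \left(y - 3\right) \left(y + 1\right); partial fractions split f into directly integrable pieces: - \frac{1}{12 \left(y + 1\right)} + \frac{7}{4 \left(y - 3\right)}.
F(y) = \frac{21 \log{\left(y - 3 \right)} - \log{\left(y + 1 \right)}}{12} is an antiderivative of f.
Check: d/dy[\frac{21 \log{\left(y - 3 \right)} - \log{\left(y + 1 \right)}}{12}] = \frac{5 y + 6}{3 y^{2} - 6 y - 9}, which equals f(y).
F(19/2) = - \frac{\log{\left(\frac{21}{2} \right)}}{12} + \frac{7 \log{\left(\frac{13}{2} \right)}}{4}; F(9/2) = - \frac{\log{\left(\frac{11}{2} \right)}}{12} + \frac{7 \log{\left(\frac{3}{2} \right)}}{4}.
Integral = F(19/2) - F(9/2) = - \frac{7 \log{\left(\frac{3}{2} \right)}}{4} - \frac{\log{\left(\frac{21}{2} \right)}}{12} + \frac{\log{\left(\frac{11}{2} \right)}}{12} + \frac{7 \log{\left(\frac{13}{2} \right)}}{4}.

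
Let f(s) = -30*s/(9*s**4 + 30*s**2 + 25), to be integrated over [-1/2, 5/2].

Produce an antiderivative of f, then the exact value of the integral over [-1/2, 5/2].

Antiderivative: F(s) = 5/(3*s**2 + 5); value = -288/437

The substitution u = 3*s**2 + 5 works: f is exactly (dF/du)*(du/ds) for that inner function.
F(s) = 5/(3*s**2 + 5) is an antiderivative of f.
Check: d/ds[5/(3*s**2 + 5)] = -30*s/(9*s**4 + 30*s**2 + 25) = f(s).
F(5/2) = 4/19; F(-1/2) = 20/23.
Integral = F(5/2) - F(-1/2) = -288/437.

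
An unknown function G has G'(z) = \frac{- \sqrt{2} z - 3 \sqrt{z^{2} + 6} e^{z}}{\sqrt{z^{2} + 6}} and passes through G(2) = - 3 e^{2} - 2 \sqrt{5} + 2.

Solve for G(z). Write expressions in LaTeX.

Since d/dz undoes antidifferentiation here, G(z) must give back the stated G'(z).
A general antiderivative is - 2 \sqrt{\frac{z^{2}}{2} + 3} - 3 e^{z} + C.
The condition gives C = - 3 e^{2} - 2 \sqrt{5} + 2 - (- 3 e^{2} - 2 \sqrt{5}) = 2.
So G(z) = - \sqrt{2} \sqrt{z^{2} + 6} - 3 e^{z} + 2.
Check: d/dz[- \sqrt{2} \sqrt{z^{2} + 6} - 3 e^{z} + 2] = \frac{- \sqrt{2} z - 3 \sqrt{z^{2} + 6} e^{z}}{\sqrt{z^{2} + 6}} = G'(z).

G(z) = - \sqrt{2} \sqrt{z^{2} + 6} - 3 e^{z} + 2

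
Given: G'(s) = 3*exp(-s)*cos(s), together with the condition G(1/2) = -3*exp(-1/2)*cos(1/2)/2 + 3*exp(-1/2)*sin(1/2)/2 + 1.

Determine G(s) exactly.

Check a candidate G(s) by differentiating: d/ds[G] must match the given G'(s).
A general antiderivative is 3*exp(-s)*sin(s)/2 - 3*exp(-s)*cos(s)/2 + C.
The condition gives C = -3*exp(-1/2)*cos(1/2)/2 + 3*exp(-1/2)*sin(1/2)/2 + 1 - (-3*exp(-1/2)*cos(1/2)/2 + 3*exp(-1/2)*sin(1/2)/2) = 1.
So G(s) = 1 + 3*exp(-s)*sin(s)/2 - 3*exp(-s)*cos(s)/2.
Check: d/ds[1 + 3*exp(-s)*sin(s)/2 - 3*exp(-s)*cos(s)/2] = 3*exp(-s)*cos(s) = G'(s).

G(s) = 1 + 3*exp(-s)*sin(s)/2 - 3*exp(-s)*cos(s)/2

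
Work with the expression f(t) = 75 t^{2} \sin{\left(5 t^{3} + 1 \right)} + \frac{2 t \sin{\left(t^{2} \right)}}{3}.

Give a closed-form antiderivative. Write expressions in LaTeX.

The integrand splits into summands that can be handled one at a time.
Check: d/dt[- \frac{\cos{\left(t^{2} \right)}}{3} - 5 \cos{\left(5 t^{3} + 1 \right)}] = 75 t^{2} \sin{\left(5 t^{3} + 1 \right)} + \frac{2 t \sin{\left(t^{2} \right)}}{3} = f(t).

An antiderivative is F(t) = - \frac{\cos{\left(t^{2} \right)}}{3} - 5 \cos{\left(5 t^{3} + 1 \right)}.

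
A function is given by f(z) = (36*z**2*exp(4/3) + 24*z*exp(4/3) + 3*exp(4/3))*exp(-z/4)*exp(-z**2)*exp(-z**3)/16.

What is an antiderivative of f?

An antiderivative is F(z) = -3*exp(4/3)*exp(-z/4)*exp(-z**2)*exp(-z**3)/4.

The substitution u = -z**3 - z**2 - z/4 + 4/3 works: f is exactly (dF/du)*(du/dz) for that inner function.
Check: d/dz[-3*exp(4/3)*exp(-z/4)*exp(-z**2)*exp(-z**3)/4] = (36*z**2*exp(4/3) + 24*z*exp(4/3) + 3*exp(4/3))*exp(-z/4)*exp(-z**2)*exp(-z**3)/16 = f(z).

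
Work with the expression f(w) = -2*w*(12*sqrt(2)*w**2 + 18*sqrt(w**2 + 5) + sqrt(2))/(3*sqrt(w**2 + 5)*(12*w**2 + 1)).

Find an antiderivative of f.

An antiderivative is F(w) = -4*sqrt(w**2/2 + 5/2)/3 - log(4*w**2 + 1/3)/2.

Any candidate F(w) must reproduce f(w) exactly when differentiated.
Check: d/dw[-4*sqrt(w**2/2 + 5/2)/3 - log(4*w**2 + 1/3)/2] = (-24*sqrt(2)*w**3 - 36*w*sqrt(w**2 + 5) - 2*sqrt(2)*w)/(36*w**2*sqrt(w**2 + 5) + 3*sqrt(w**2 + 5)), which equals f(w).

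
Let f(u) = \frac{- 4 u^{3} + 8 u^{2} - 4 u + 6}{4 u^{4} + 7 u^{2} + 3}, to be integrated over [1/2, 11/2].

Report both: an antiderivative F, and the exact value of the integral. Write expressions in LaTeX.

A first test for any F(u): its u-derivative must equal f(u) identically.
F(u) = - \frac{\log{\left(2 u^{2} + \frac{3}{2} \right)}}{2} + 2 \operatorname{atan}{\left(u \right)} is an antiderivative of f.
Check: d/du[- \frac{\log{\left(2 u^{2} + \frac{3}{2} \right)}}{2} + 2 \operatorname{atan}{\left(u \right)}] = \frac{- 4 u^{3} + 8 u^{2} - 4 u + 6}{4 u^{4} + 7 u^{2} + 3} = f(u).
F(11/2) = - \frac{\log{\left(62 \right)}}{2} + 2 \operatorname{atan}{\left(\frac{11}{2} \right)}; F(1/2) = - \frac{\log{\left(2 \right)}}{2} + 2 \operatorname{atan}{\left(\frac{1}{2} \right)}.
Integral = F(11/2) - F(1/2) = - \frac{\log{\left(62 \right)}}{2} - 2 \operatorname{atan}{\left(\frac{1}{2} \right)} + \frac{\log{\left(2 \right)}}{2} + 2 \operatorname{atan}{\left(\frac{11}{2} \right)}.

Antiderivative: F(u) = - \frac{\log{\left(2 u^{2} + \frac{3}{2} \right)}}{2} + 2 \operatorname{atan}{\left(u \right)}; value = - \frac{\log{\left(62 \right)}}{2} - 2 \operatorname{atan}{\left(\frac{1}{2} \right)} + \frac{\log{\left(2 \right)}}{2} + 2 \operatorname{atan}{\left(\frac{11}{2} \right)}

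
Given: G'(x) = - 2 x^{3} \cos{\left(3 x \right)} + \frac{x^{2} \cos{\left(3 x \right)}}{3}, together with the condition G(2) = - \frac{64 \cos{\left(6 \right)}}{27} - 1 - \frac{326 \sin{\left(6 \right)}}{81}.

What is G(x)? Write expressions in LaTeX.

Integrate term by term and add the pieces.
A general antiderivative is - \frac{2 x^{3} \sin{\left(3 x \right)}}{3} + \frac{x^{2} \sin{\left(3 x \right)}}{9} - \frac{2 x^{2} \cos{\left(3 x \right)}}{3} + \frac{4 x \sin{\left(3 x \right)}}{9} + \frac{2 x \cos{\left(3 x \right)}}{27} - \frac{2 \sin{\left(3 x \right)}}{81} + \frac{4 \cos{\left(3 x \right)}}{27} + C.
The condition gives C = - \frac{64 \cos{\left(6 \right)}}{27} - 1 - \frac{326 \sin{\left(6 \right)}}{81} - (- \frac{64 \cos{\left(6 \right)}}{27} - \frac{326 \sin{\left(6 \right)}}{81}) = -1.
So G(x) = - \frac{2 x^{3} \sin{\left(3 x \right)}}{3} + \frac{x^{2} \sin{\left(3 x \right)}}{9} - \frac{2 x^{2} \cos{\left(3 x \right)}}{3} + \frac{4 x \sin{\left(3 x \right)}}{9} + \frac{2 x \cos{\left(3 x \right)}}{27} - \frac{2 \sin{\left(3 x \right)}}{81} + \frac{4 \cos{\left(3 x \right)}}{27} - 1.
Check: d/dx[- \frac{2 x^{3} \sin{\left(3 x \right)}}{3} + \frac{x^{2} \sin{\left(3 x \right)}}{9} - \frac{2 x^{2} \cos{\left(3 x \right)}}{3} + \frac{4 x \sin{\left(3 x \right)}}{9} + \frac{2 x \cos{\left(3 x \right)}}{27} - \frac{2 \sin{\left(3 x \right)}}{81} + \frac{4 \cos{\left(3 x \right)}}{27} - 1] = - 2 x^{3} \cos{\left(3 x \right)} + \frac{x^{2} \cos{\left(3 x \right)}}{3} = G'(x).

G(x) = - \frac{2 x^{3} \sin{\left(3 x \right)}}{3} + \frac{x^{2} \sin{\left(3 x \right)}}{9} - \frac{2 x^{2} \cos{\left(3 x \right)}}{3} + \frac{4 x \sin{\left(3 x \right)}}{9} + \frac{2 x \cos{\left(3 x \right)}}{27} - \frac{2 \sin{\left(3 x \right)}}{81} + \frac{4 \cos{\left(3 x \right)}}{27} - 1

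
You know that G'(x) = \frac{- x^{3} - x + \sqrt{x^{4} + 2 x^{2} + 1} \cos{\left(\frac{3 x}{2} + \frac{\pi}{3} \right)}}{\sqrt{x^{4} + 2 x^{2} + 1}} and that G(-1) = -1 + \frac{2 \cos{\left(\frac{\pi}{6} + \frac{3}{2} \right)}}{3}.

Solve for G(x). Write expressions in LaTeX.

G(x) = \frac{- 3 \sqrt{x^{4} + 2 x^{2} + 1} + 4 \sin{\left(\frac{3 x}{2} + \frac{\pi}{3} \right)}}{6}

Differentiate the proposed G(x) back; it has to land on the given G'(x).
A general antiderivative is - \frac{\sqrt{x^{4} + 2 x^{2} + 1}}{2} + \frac{2 \sin{\left(\frac{3 x}{2} + \frac{\pi}{3} \right)}}{3} + C.
The condition gives C = -1 + \frac{2 \cos{\left(\frac{\pi}{6} + \frac{3}{2} \right)}}{3} - (-1 + \frac{2 \cos{\left(\frac{\pi}{6} + \frac{3}{2} \right)}}{3}) = 0.
So G(x) = \frac{- 3 \sqrt{x^{4} + 2 x^{2} + 1} + 4 \sin{\left(\frac{3 x}{2} + \frac{\pi}{3} \right)}}{6}.
Check: d/dx[\frac{- 3 \sqrt{x^{4} + 2 x^{2} + 1} + 4 \sin{\left(\frac{3 x}{2} + \frac{\pi}{3} \right)}}{6}] = \frac{- x^{3} - x + \sqrt{x^{4} + 2 x^{2} + 1} \cos{\left(\frac{3 x}{2} + \frac{\pi}{3} \right)}}{\sqrt{x^{4} + 2 x^{2} + 1}} = G'(x).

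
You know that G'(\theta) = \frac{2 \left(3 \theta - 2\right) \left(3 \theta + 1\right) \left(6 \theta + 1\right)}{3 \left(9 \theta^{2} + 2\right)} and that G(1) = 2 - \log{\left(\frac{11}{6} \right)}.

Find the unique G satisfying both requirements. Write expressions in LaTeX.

A first test for any G(\theta): its \theta-derivative must equal the given G'(\theta).
A general antiderivative is 2 \theta^{2} - \frac{2 \theta}{3} - \log{\left(\frac{3 \theta^{2}}{2} + \frac{1}{3} \right)} - \frac{4}{3} + C.
The condition gives C = 2 - \log{\left(\frac{11}{6} \right)} - (- \log{\left(\frac{11}{6} \right)}) = 2.
So G(\theta) = 2 \theta^{2} - \frac{2 \theta}{3} - \log{\left(\frac{3 \theta^{2}}{2} + \frac{1}{3} \right)} + \frac{2}{3}.
Check: d/d\theta[2 \theta^{2} - \frac{2 \theta}{3} - \log{\left(\frac{3 \theta^{2}}{2} + \frac{1}{3} \right)} + \frac{2}{3}] = \frac{108 \theta^{3} - 18 \theta^{2} - 30 \theta - 4}{27 \theta^{2} + 6}, which equals G'(\theta).

G(\theta) = 2 \theta^{2} - \frac{2 \theta}{3} - \log{\left(\frac{3 \theta^{2}}{2} + \frac{1}{3} \right)} + \frac{2}{3}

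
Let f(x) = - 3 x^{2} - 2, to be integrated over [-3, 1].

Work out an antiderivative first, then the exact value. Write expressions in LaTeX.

Recover f(x) by differentiating a candidate F(x); any mismatch rules it out.
F(x) = - x^{3} - 2 x is an antiderivative of f.
Check: d/dx[- x^{3} - 2 x] = - 3 x^{2} - 2 = f(x).
F(1) = -3; F(-3) = 33.
Integral = F(1) - F(-3) = -36.

Antiderivative: F(x) = - x^{3} - 2 x; value = -36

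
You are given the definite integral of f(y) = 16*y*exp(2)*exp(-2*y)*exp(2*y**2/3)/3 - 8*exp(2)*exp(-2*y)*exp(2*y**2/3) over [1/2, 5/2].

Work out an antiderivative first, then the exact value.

Antiderivative: F(y) = 4*exp(2)*exp(-2*y)*exp(2*y**2/3); value = 0

The substitution u = 2*y**2/3 - 2*y + 2 works: f is exactly (dF/du)*(du/dy) for that inner function.
F(y) = 4*exp(2)*exp(-2*y)*exp(2*y**2/3) is an antiderivative of f.
Check: d/dy[4*exp(2)*exp(-2*y)*exp(2*y**2/3)] = (16*y*exp(2)*exp(2*y**2/3) - 24*exp(2)*exp(2*y**2/3))*exp(-2*y)/3, which equals f(y).
F(5/2) = 4*exp(7/6); F(1/2) = 4*exp(7/6).
Integral = F(5/2) - F(1/2) = 0.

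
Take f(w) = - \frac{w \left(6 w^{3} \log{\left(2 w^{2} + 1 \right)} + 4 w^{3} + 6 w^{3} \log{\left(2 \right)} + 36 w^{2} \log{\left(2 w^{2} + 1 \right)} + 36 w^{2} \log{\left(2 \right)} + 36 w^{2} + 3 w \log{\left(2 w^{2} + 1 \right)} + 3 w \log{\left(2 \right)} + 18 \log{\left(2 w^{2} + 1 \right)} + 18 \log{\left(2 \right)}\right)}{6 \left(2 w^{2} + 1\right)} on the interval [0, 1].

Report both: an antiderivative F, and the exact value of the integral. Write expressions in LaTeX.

Antiderivative: F(w) = \frac{\left(- \frac{w^{3}}{3} - 3 w^{2}\right) \log{\left(4 w^{2} + 2 \right)}}{2}; value = - \frac{5 \log{\left(6 \right)}}{3}

Recognize the product-rule pattern: f = u'v + uv' with u = - \frac{w^{3}}{6} - \frac{3 w^{2}}{2}, v = \log{\left(4 w^{2} + 2 \right)}, so integration by parts undoes it.
F(w) = \frac{\left(- \frac{w^{3}}{3} - 3 w^{2}\right) \log{\left(4 w^{2} + 2 \right)}}{2} is an antiderivative of f.
Check: d/dw[\frac{\left(- \frac{w^{3}}{3} - 3 w^{2}\right) \log{\left(4 w^{2} + 2 \right)}}{2}] = \frac{- 6 w^{4} \log{\left(2 w^{2} + 1 \right)} - 6 w^{4} \log{\left(2 \right)} - 4 w^{4} - 36 w^{3} \log{\left(2 w^{2} + 1 \right)} - 36 w^{3} - 36 w^{3} \log{\left(2 \right)} - 3 w^{2} \log{\left(2 w^{2} + 1 \right)} - 3 w^{2} \log{\left(2 \right)} - 18 w \log{\left(2 w^{2} + 1 \right)} - 18 w \log{\left(2 \right)}}{12 w^{2} + 6}, which equals f(w).
F(1) = - \frac{5 \log{\left(6 \right)}}{3}; F(0) = 0.
Integral = F(1) - F(0) = - \frac{5 \log{\left(6 \right)}}{3}.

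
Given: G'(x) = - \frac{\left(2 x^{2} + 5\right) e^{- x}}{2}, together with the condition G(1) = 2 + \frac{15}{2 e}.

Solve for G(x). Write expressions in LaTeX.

G(x) = \frac{\left(2 x^{2} + 4 x + 9\right) e^{- x}}{2} + 2

G'(x) has the shape u'v + uv' for u = x^{2} + 2 x + \frac{9}{2} and v = e^{- x} — it is the derivative of the product u*v.
A general antiderivative is \frac{\left(2 x^{2} + 4 x + 9\right) e^{- x}}{2} + C.
The condition gives C = 2 + \frac{15}{2 e} - (\frac{15}{2 e}) = 2.
So G(x) = \frac{\left(2 x^{2} + 4 x + 9\right) e^{- x}}{2} + 2.
Check: d/dx[\frac{\left(2 x^{2} + 4 x + 9\right) e^{- x}}{2} + 2] = \frac{\left(- 2 x^{2} - 5\right) e^{- x}}{2}, which equals G'(x).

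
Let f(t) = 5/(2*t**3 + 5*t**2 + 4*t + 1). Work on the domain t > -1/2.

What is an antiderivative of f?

An antiderivative is F(t) = 10*log(t + 1/2) - 10*log(t + 1) + 5/(t + 1).

Factor the denominator ((t + 1)**2*(2*t + 1)) and decompose: f = 20/(2*t + 1) - 10/(t + 1) - 5/(t + 1)**2; each piece integrates to a log, atan, or power term.
Check: d/dt[10*log(t + 1/2) - 10*log(t + 1) + 5/(t + 1)] = 5/(2*t**3 + 5*t**2 + 4*t + 1) = f(t).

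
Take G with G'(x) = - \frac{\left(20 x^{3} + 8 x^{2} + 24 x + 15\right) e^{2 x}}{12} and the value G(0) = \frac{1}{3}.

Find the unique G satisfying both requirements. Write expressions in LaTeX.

G(x) = \frac{\left(- 10 x^{3} + 11 x^{2} - 23 x + 4\right) e^{2 x}}{12}

G'(x) has the shape u'v + uv' for u = - \frac{5 x^{3}}{6} + \frac{11 x^{2}}{12} - \frac{23 x}{12} + \frac{1}{3} and v = e^{2 x} — it is the derivative of the product u*v.
A general antiderivative is \frac{\left(- 10 x^{3} + 11 x^{2} - 23 x + 4\right) e^{2 x}}{12} + C.
The condition gives C = \frac{1}{3} - (\frac{1}{3}) = 0.
So G(x) = \frac{\left(- 10 x^{3} + 11 x^{2} - 23 x + 4\right) e^{2 x}}{12}.
Check: d/dx[\frac{\left(- 10 x^{3} + 11 x^{2} - 23 x + 4\right) e^{2 x}}{12}] = - \frac{5 x^{3} e^{2 x}}{3} - \frac{2 x^{2} e^{2 x}}{3} - 2 x e^{2 x} - \frac{5 e^{2 x}}{4}, which equals G'(x).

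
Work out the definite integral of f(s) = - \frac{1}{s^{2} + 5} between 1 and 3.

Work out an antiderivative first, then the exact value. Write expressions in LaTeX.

Antiderivative: F(s) = - \frac{\sqrt{5} \operatorname{atan}{\left(\frac{\sqrt{5} s}{5} \right)}}{5}; value = - \frac{\sqrt{5} \operatorname{atan}{\left(\frac{3 \sqrt{5}}{5} \right)}}{5} + \frac{\sqrt{5} \operatorname{atan}{\left(\frac{\sqrt{5}}{5} \right)}}{5}

Differentiate the proposed F(s) back; it has to land on f(s) exactly.
F(s) = - \frac{\sqrt{5} \operatorname{atan}{\left(\frac{\sqrt{5} s}{5} \right)}}{5} is an antiderivative of f.
Check: d/ds[- \frac{\sqrt{5} \operatorname{atan}{\left(\frac{\sqrt{5} s}{5} \right)}}{5}] = - \frac{1}{s^{2} + 5} = f(s).
F(3) = - \frac{\sqrt{5} \operatorname{atan}{\left(\frac{3 \sqrt{5}}{5} \right)}}{5}; F(1) = - \frac{\sqrt{5} \operatorname{atan}{\left(\frac{\sqrt{5}}{5} \right)}}{5}.
Integral = F(3) - F(1) = - \frac{\sqrt{5} \operatorname{atan}{\left(\frac{3 \sqrt{5}}{5} \right)}}{5} + \frac{\sqrt{5} \operatorname{atan}{\left(\frac{\sqrt{5}}{5} \right)}}{5}.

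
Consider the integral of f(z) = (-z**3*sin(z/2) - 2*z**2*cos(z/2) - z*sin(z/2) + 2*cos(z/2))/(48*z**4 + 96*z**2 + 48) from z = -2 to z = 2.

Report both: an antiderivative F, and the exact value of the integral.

For F(z) to be correct the identity F'(z) - f(z) = 0 must hold.
F(z) = z*cos(z/2)/(24*(z**2 + 1)) is an antiderivative of f.
Check: d/dz[z*cos(z/2)/(24*(z**2 + 1))] = (-z**3*sin(z/2) - 2*z**2*cos(z/2) - z*sin(z/2) + 2*cos(z/2))/(48*z**4 + 96*z**2 + 48) = f(z).
F(2) = cos(1)/60; F(-2) = -cos(1)/60.
Integral = F(2) - F(-2) = cos(1)/30.

Antiderivative: F(z) = z*cos(z/2)/(24*(z**2 + 1)); value = cos(1)/30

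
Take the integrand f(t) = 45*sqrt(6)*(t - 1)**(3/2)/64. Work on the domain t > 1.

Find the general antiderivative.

Recover f(t) by differentiating a candidate F(t); any mismatch rules it out.
Check: d/dt[9*sqrt(6)*(t - 1)**(5/2)/32] = 45*sqrt(6)*t*sqrt(t - 1)/64 - 45*sqrt(6)*sqrt(t - 1)/64, which equals f(t).

F(t) = 9*sqrt(6)*(t - 1)**(5/2)/32 + C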